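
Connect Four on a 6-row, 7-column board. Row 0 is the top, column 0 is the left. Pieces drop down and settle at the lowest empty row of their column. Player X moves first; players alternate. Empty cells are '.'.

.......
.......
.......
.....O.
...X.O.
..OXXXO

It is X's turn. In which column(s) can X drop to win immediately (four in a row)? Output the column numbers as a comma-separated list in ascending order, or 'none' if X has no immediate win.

Answer: none

Derivation:
col 0: drop X → no win
col 1: drop X → no win
col 2: drop X → no win
col 3: drop X → no win
col 4: drop X → no win
col 5: drop X → no win
col 6: drop X → no win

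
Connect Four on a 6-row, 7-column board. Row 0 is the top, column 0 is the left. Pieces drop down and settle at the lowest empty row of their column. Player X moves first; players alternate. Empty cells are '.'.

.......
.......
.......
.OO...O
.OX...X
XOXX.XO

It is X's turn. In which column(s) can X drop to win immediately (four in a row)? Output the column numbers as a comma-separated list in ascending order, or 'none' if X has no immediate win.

Answer: 4

Derivation:
col 0: drop X → no win
col 1: drop X → no win
col 2: drop X → no win
col 3: drop X → no win
col 4: drop X → WIN!
col 5: drop X → no win
col 6: drop X → no win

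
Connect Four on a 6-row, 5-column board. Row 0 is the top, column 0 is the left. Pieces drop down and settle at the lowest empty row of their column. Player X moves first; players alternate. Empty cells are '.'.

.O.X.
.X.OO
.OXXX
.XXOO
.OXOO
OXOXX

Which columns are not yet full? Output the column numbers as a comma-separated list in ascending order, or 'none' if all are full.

col 0: top cell = '.' → open
col 1: top cell = 'O' → FULL
col 2: top cell = '.' → open
col 3: top cell = 'X' → FULL
col 4: top cell = '.' → open

Answer: 0,2,4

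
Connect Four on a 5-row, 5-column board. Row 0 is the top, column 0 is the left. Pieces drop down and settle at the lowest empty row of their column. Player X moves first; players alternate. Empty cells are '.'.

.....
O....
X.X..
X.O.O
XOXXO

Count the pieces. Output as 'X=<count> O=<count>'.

X=6 O=5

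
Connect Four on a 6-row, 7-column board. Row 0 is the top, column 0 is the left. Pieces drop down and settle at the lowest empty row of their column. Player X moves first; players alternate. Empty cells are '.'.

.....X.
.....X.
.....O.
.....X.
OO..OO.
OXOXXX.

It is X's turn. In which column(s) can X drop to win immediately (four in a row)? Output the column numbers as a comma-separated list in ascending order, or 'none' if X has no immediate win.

col 0: drop X → no win
col 1: drop X → no win
col 2: drop X → no win
col 3: drop X → no win
col 4: drop X → no win
col 6: drop X → WIN!

Answer: 6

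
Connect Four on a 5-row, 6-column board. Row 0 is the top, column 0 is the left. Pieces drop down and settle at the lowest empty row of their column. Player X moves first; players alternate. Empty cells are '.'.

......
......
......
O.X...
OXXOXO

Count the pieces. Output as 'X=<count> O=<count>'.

X=4 O=4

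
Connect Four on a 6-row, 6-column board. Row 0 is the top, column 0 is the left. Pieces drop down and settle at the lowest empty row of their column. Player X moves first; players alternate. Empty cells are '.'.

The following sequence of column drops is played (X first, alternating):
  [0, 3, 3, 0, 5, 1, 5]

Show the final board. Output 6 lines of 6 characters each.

Answer: ......
......
......
......
O..X.X
XO.O.X

Derivation:
Move 1: X drops in col 0, lands at row 5
Move 2: O drops in col 3, lands at row 5
Move 3: X drops in col 3, lands at row 4
Move 4: O drops in col 0, lands at row 4
Move 5: X drops in col 5, lands at row 5
Move 6: O drops in col 1, lands at row 5
Move 7: X drops in col 5, lands at row 4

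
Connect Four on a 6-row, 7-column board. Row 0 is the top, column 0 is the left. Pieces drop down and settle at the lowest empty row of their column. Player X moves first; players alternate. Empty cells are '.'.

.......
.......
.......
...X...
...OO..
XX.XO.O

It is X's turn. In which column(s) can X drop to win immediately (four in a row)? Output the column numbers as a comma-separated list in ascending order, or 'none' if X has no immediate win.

col 0: drop X → no win
col 1: drop X → no win
col 2: drop X → WIN!
col 3: drop X → no win
col 4: drop X → no win
col 5: drop X → no win
col 6: drop X → no win

Answer: 2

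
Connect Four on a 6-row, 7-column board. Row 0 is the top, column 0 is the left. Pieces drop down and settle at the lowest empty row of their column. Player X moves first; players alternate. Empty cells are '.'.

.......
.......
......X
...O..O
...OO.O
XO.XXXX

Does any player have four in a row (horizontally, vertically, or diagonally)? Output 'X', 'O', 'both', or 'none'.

X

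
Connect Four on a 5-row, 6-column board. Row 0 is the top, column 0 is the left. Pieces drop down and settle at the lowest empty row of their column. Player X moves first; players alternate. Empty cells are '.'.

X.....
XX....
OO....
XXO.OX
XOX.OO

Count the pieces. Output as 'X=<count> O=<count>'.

X=8 O=7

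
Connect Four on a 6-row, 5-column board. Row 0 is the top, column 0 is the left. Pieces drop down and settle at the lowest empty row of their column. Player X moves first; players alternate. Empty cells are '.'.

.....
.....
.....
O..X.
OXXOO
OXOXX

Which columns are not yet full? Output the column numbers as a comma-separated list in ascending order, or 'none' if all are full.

col 0: top cell = '.' → open
col 1: top cell = '.' → open
col 2: top cell = '.' → open
col 3: top cell = '.' → open
col 4: top cell = '.' → open

Answer: 0,1,2,3,4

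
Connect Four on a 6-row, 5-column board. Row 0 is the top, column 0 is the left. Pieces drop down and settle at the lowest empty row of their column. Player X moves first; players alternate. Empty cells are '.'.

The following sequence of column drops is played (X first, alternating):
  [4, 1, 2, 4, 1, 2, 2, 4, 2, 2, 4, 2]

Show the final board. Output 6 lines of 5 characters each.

Answer: ..O..
..O..
..X.X
..X.O
.XO.O
.OX.X

Derivation:
Move 1: X drops in col 4, lands at row 5
Move 2: O drops in col 1, lands at row 5
Move 3: X drops in col 2, lands at row 5
Move 4: O drops in col 4, lands at row 4
Move 5: X drops in col 1, lands at row 4
Move 6: O drops in col 2, lands at row 4
Move 7: X drops in col 2, lands at row 3
Move 8: O drops in col 4, lands at row 3
Move 9: X drops in col 2, lands at row 2
Move 10: O drops in col 2, lands at row 1
Move 11: X drops in col 4, lands at row 2
Move 12: O drops in col 2, lands at row 0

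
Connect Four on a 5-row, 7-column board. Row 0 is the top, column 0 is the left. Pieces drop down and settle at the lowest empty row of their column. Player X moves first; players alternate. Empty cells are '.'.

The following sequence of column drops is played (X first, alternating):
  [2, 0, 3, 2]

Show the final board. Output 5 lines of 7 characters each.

Move 1: X drops in col 2, lands at row 4
Move 2: O drops in col 0, lands at row 4
Move 3: X drops in col 3, lands at row 4
Move 4: O drops in col 2, lands at row 3

Answer: .......
.......
.......
..O....
O.XX...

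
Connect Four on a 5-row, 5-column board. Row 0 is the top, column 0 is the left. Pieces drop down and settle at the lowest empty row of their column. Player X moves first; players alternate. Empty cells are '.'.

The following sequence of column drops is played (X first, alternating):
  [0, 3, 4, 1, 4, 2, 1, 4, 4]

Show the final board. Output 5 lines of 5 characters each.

Answer: .....
....X
....O
.X..X
XOOOX

Derivation:
Move 1: X drops in col 0, lands at row 4
Move 2: O drops in col 3, lands at row 4
Move 3: X drops in col 4, lands at row 4
Move 4: O drops in col 1, lands at row 4
Move 5: X drops in col 4, lands at row 3
Move 6: O drops in col 2, lands at row 4
Move 7: X drops in col 1, lands at row 3
Move 8: O drops in col 4, lands at row 2
Move 9: X drops in col 4, lands at row 1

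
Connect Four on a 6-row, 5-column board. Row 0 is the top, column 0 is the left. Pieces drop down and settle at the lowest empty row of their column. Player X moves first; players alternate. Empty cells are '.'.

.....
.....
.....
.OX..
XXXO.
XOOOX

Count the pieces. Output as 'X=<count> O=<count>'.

X=6 O=5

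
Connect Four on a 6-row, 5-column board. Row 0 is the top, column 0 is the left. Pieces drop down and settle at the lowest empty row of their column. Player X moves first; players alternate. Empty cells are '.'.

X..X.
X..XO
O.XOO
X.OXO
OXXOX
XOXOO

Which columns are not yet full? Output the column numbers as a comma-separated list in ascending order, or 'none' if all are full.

col 0: top cell = 'X' → FULL
col 1: top cell = '.' → open
col 2: top cell = '.' → open
col 3: top cell = 'X' → FULL
col 4: top cell = '.' → open

Answer: 1,2,4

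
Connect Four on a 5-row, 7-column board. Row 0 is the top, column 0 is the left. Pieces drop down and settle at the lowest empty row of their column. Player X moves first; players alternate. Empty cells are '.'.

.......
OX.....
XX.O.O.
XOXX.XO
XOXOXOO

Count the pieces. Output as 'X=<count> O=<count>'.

X=10 O=9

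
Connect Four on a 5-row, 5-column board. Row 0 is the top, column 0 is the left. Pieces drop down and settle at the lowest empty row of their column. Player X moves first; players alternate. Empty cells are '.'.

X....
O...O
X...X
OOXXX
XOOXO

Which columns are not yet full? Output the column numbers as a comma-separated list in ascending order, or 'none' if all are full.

Answer: 1,2,3,4

Derivation:
col 0: top cell = 'X' → FULL
col 1: top cell = '.' → open
col 2: top cell = '.' → open
col 3: top cell = '.' → open
col 4: top cell = '.' → open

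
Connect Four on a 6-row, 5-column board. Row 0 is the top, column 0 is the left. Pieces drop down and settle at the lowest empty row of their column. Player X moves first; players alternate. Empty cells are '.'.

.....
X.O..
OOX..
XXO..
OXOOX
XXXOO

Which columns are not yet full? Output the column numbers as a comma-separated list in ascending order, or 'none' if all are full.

col 0: top cell = '.' → open
col 1: top cell = '.' → open
col 2: top cell = '.' → open
col 3: top cell = '.' → open
col 4: top cell = '.' → open

Answer: 0,1,2,3,4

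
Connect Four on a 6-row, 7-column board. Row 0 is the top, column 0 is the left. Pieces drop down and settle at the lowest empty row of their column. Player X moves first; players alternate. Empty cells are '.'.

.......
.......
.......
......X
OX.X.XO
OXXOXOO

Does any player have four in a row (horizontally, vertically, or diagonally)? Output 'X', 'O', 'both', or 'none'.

none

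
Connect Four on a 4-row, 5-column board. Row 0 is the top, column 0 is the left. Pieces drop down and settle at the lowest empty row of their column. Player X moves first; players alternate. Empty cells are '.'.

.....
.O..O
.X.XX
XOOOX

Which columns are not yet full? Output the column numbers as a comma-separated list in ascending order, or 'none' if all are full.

col 0: top cell = '.' → open
col 1: top cell = '.' → open
col 2: top cell = '.' → open
col 3: top cell = '.' → open
col 4: top cell = '.' → open

Answer: 0,1,2,3,4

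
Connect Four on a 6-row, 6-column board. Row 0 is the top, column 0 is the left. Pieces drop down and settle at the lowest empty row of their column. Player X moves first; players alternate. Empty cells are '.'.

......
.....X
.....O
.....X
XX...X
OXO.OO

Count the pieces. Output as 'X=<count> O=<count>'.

X=6 O=5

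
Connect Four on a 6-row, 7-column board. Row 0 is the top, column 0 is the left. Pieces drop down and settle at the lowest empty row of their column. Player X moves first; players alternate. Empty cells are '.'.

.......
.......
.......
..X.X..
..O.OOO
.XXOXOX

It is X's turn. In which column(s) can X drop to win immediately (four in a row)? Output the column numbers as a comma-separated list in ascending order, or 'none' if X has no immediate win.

Answer: none

Derivation:
col 0: drop X → no win
col 1: drop X → no win
col 2: drop X → no win
col 3: drop X → no win
col 4: drop X → no win
col 5: drop X → no win
col 6: drop X → no win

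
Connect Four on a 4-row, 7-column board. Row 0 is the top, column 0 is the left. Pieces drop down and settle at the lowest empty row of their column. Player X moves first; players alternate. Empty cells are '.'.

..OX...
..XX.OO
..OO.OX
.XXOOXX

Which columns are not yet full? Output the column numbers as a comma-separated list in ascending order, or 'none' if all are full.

col 0: top cell = '.' → open
col 1: top cell = '.' → open
col 2: top cell = 'O' → FULL
col 3: top cell = 'X' → FULL
col 4: top cell = '.' → open
col 5: top cell = '.' → open
col 6: top cell = '.' → open

Answer: 0,1,4,5,6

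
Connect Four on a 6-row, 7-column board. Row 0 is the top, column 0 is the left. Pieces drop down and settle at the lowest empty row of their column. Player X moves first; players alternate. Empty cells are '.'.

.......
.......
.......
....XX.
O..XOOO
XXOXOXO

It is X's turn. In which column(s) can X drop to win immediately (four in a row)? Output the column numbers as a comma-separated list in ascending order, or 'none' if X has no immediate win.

col 0: drop X → no win
col 1: drop X → no win
col 2: drop X → no win
col 3: drop X → no win
col 4: drop X → no win
col 5: drop X → no win
col 6: drop X → no win

Answer: none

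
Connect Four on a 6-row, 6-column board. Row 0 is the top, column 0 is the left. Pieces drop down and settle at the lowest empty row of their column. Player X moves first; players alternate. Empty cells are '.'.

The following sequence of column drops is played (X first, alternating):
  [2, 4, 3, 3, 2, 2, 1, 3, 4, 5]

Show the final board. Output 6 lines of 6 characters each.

Answer: ......
......
......
..OO..
..XOX.
.XXXOO

Derivation:
Move 1: X drops in col 2, lands at row 5
Move 2: O drops in col 4, lands at row 5
Move 3: X drops in col 3, lands at row 5
Move 4: O drops in col 3, lands at row 4
Move 5: X drops in col 2, lands at row 4
Move 6: O drops in col 2, lands at row 3
Move 7: X drops in col 1, lands at row 5
Move 8: O drops in col 3, lands at row 3
Move 9: X drops in col 4, lands at row 4
Move 10: O drops in col 5, lands at row 5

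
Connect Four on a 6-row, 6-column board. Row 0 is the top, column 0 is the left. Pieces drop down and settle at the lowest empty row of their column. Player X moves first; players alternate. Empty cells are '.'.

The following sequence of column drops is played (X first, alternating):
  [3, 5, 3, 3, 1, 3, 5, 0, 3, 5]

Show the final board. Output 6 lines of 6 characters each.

Move 1: X drops in col 3, lands at row 5
Move 2: O drops in col 5, lands at row 5
Move 3: X drops in col 3, lands at row 4
Move 4: O drops in col 3, lands at row 3
Move 5: X drops in col 1, lands at row 5
Move 6: O drops in col 3, lands at row 2
Move 7: X drops in col 5, lands at row 4
Move 8: O drops in col 0, lands at row 5
Move 9: X drops in col 3, lands at row 1
Move 10: O drops in col 5, lands at row 3

Answer: ......
...X..
...O..
...O.O
...X.X
OX.X.O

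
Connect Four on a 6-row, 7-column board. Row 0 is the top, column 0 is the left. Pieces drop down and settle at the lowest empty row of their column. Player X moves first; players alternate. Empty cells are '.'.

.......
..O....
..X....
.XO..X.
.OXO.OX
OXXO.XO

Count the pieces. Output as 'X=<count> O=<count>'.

X=8 O=8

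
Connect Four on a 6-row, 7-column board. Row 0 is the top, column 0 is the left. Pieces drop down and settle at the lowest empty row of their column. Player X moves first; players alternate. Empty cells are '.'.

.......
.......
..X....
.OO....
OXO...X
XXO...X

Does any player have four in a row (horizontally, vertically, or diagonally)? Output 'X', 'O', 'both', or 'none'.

none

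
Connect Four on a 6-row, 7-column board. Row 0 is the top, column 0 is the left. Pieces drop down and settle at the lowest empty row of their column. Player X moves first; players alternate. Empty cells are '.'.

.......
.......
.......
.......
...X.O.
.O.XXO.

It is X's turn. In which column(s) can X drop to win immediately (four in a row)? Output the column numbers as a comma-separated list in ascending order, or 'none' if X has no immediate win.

Answer: none

Derivation:
col 0: drop X → no win
col 1: drop X → no win
col 2: drop X → no win
col 3: drop X → no win
col 4: drop X → no win
col 5: drop X → no win
col 6: drop X → no win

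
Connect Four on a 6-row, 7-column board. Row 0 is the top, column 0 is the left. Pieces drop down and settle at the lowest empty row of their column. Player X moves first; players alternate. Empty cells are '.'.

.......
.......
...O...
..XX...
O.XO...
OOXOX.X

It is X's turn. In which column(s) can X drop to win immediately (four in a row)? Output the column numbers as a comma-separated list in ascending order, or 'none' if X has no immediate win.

Answer: 2

Derivation:
col 0: drop X → no win
col 1: drop X → no win
col 2: drop X → WIN!
col 3: drop X → no win
col 4: drop X → no win
col 5: drop X → no win
col 6: drop X → no win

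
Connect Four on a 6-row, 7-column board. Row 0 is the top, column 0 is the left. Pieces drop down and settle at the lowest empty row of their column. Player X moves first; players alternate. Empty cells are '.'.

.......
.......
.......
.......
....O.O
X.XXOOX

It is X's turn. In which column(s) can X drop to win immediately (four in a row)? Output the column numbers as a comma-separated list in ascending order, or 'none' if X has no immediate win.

Answer: 1

Derivation:
col 0: drop X → no win
col 1: drop X → WIN!
col 2: drop X → no win
col 3: drop X → no win
col 4: drop X → no win
col 5: drop X → no win
col 6: drop X → no win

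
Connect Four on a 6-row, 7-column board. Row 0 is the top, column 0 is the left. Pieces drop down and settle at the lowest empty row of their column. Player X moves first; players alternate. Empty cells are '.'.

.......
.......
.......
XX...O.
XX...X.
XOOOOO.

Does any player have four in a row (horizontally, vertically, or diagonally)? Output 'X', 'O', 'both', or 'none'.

O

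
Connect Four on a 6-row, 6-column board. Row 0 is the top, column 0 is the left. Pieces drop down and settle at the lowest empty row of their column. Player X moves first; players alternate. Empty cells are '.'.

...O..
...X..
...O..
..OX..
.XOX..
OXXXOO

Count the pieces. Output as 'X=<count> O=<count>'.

X=7 O=7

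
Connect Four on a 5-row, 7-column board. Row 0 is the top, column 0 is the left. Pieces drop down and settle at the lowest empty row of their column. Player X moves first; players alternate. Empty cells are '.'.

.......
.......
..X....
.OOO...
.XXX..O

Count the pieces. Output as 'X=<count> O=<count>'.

X=4 O=4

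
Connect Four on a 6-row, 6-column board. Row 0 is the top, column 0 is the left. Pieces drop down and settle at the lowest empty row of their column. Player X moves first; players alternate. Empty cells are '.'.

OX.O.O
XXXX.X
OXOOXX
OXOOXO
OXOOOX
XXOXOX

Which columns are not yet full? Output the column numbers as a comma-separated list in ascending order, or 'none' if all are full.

Answer: 2,4

Derivation:
col 0: top cell = 'O' → FULL
col 1: top cell = 'X' → FULL
col 2: top cell = '.' → open
col 3: top cell = 'O' → FULL
col 4: top cell = '.' → open
col 5: top cell = 'O' → FULL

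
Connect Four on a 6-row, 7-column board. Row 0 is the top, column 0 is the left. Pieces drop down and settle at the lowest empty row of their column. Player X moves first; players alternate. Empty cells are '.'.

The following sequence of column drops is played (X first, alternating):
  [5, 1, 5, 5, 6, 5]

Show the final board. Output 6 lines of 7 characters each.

Move 1: X drops in col 5, lands at row 5
Move 2: O drops in col 1, lands at row 5
Move 3: X drops in col 5, lands at row 4
Move 4: O drops in col 5, lands at row 3
Move 5: X drops in col 6, lands at row 5
Move 6: O drops in col 5, lands at row 2

Answer: .......
.......
.....O.
.....O.
.....X.
.O...XX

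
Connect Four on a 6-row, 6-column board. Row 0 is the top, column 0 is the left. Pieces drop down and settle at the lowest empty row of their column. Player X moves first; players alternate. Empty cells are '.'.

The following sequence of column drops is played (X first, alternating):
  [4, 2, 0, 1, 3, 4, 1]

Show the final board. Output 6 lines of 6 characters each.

Move 1: X drops in col 4, lands at row 5
Move 2: O drops in col 2, lands at row 5
Move 3: X drops in col 0, lands at row 5
Move 4: O drops in col 1, lands at row 5
Move 5: X drops in col 3, lands at row 5
Move 6: O drops in col 4, lands at row 4
Move 7: X drops in col 1, lands at row 4

Answer: ......
......
......
......
.X..O.
XOOXX.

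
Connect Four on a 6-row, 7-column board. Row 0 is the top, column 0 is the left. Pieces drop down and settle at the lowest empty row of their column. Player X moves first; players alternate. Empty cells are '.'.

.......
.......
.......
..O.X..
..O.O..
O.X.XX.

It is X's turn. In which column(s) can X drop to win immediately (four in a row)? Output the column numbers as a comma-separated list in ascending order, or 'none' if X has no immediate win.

col 0: drop X → no win
col 1: drop X → no win
col 2: drop X → no win
col 3: drop X → WIN!
col 4: drop X → no win
col 5: drop X → no win
col 6: drop X → no win

Answer: 3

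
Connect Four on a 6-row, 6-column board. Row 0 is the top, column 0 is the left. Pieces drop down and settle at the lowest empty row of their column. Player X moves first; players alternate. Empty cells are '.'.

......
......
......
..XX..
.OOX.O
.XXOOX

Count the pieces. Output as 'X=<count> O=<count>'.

X=6 O=5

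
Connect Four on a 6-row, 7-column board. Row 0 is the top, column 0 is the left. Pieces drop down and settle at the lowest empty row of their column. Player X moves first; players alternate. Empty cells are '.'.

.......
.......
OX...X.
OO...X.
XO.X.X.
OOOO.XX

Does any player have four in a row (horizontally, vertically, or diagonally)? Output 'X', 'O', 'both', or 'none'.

both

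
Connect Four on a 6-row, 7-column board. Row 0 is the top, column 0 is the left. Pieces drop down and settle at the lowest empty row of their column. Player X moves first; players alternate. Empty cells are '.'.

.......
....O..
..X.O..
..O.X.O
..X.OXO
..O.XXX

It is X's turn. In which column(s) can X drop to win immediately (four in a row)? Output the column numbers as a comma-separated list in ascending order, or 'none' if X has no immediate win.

col 0: drop X → no win
col 1: drop X → no win
col 2: drop X → no win
col 3: drop X → WIN!
col 4: drop X → no win
col 5: drop X → no win
col 6: drop X → no win

Answer: 3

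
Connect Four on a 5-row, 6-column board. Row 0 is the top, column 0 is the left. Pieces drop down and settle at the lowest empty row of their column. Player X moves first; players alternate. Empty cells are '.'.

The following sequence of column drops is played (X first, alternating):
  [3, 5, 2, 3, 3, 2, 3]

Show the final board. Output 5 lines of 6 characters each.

Answer: ......
...X..
...X..
..OO..
..XX.O

Derivation:
Move 1: X drops in col 3, lands at row 4
Move 2: O drops in col 5, lands at row 4
Move 3: X drops in col 2, lands at row 4
Move 4: O drops in col 3, lands at row 3
Move 5: X drops in col 3, lands at row 2
Move 6: O drops in col 2, lands at row 3
Move 7: X drops in col 3, lands at row 1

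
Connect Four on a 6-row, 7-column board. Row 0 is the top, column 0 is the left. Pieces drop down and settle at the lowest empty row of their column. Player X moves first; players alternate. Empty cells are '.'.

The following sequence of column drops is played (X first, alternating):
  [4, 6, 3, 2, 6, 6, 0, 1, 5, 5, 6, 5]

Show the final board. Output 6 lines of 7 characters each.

Answer: .......
.......
......X
.....OO
.....OX
XOOXXXO

Derivation:
Move 1: X drops in col 4, lands at row 5
Move 2: O drops in col 6, lands at row 5
Move 3: X drops in col 3, lands at row 5
Move 4: O drops in col 2, lands at row 5
Move 5: X drops in col 6, lands at row 4
Move 6: O drops in col 6, lands at row 3
Move 7: X drops in col 0, lands at row 5
Move 8: O drops in col 1, lands at row 5
Move 9: X drops in col 5, lands at row 5
Move 10: O drops in col 5, lands at row 4
Move 11: X drops in col 6, lands at row 2
Move 12: O drops in col 5, lands at row 3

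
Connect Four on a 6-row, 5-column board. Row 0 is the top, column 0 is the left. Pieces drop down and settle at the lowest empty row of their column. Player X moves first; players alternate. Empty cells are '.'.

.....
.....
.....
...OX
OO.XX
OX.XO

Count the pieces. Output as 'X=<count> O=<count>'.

X=5 O=5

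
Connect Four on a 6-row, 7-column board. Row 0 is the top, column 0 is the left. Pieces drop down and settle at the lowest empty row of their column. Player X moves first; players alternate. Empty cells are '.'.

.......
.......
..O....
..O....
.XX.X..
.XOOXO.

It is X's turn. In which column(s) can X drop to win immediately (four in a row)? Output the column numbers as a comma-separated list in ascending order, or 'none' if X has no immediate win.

Answer: 3

Derivation:
col 0: drop X → no win
col 1: drop X → no win
col 2: drop X → no win
col 3: drop X → WIN!
col 4: drop X → no win
col 5: drop X → no win
col 6: drop X → no win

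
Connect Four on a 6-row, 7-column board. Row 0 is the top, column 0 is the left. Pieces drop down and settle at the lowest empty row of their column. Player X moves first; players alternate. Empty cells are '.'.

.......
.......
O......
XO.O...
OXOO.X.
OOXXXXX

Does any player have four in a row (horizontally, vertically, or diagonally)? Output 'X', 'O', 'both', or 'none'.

X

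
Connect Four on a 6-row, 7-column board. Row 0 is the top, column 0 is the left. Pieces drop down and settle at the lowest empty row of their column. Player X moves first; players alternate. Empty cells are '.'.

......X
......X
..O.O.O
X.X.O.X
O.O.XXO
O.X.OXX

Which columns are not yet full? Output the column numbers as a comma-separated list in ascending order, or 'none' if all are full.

col 0: top cell = '.' → open
col 1: top cell = '.' → open
col 2: top cell = '.' → open
col 3: top cell = '.' → open
col 4: top cell = '.' → open
col 5: top cell = '.' → open
col 6: top cell = 'X' → FULL

Answer: 0,1,2,3,4,5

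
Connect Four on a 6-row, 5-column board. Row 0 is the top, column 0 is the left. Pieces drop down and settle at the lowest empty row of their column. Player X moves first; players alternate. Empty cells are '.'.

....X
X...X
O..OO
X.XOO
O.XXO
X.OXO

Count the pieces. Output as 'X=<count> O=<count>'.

X=9 O=9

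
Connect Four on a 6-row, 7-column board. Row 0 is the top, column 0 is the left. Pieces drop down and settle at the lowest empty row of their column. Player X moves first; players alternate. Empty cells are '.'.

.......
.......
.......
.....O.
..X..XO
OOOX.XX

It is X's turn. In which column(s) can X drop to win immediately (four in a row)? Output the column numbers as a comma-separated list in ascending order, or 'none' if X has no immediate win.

col 0: drop X → no win
col 1: drop X → no win
col 2: drop X → no win
col 3: drop X → no win
col 4: drop X → WIN!
col 5: drop X → no win
col 6: drop X → no win

Answer: 4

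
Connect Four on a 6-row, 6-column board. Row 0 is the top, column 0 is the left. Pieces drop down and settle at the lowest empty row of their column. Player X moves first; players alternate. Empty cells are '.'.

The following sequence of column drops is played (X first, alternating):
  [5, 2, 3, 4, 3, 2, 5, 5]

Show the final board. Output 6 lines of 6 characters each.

Move 1: X drops in col 5, lands at row 5
Move 2: O drops in col 2, lands at row 5
Move 3: X drops in col 3, lands at row 5
Move 4: O drops in col 4, lands at row 5
Move 5: X drops in col 3, lands at row 4
Move 6: O drops in col 2, lands at row 4
Move 7: X drops in col 5, lands at row 4
Move 8: O drops in col 5, lands at row 3

Answer: ......
......
......
.....O
..OX.X
..OXOX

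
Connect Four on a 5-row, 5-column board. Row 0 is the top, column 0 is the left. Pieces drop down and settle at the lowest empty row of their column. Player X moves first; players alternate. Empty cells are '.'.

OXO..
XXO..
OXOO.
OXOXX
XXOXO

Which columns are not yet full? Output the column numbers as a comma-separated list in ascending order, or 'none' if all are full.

Answer: 3,4

Derivation:
col 0: top cell = 'O' → FULL
col 1: top cell = 'X' → FULL
col 2: top cell = 'O' → FULL
col 3: top cell = '.' → open
col 4: top cell = '.' → open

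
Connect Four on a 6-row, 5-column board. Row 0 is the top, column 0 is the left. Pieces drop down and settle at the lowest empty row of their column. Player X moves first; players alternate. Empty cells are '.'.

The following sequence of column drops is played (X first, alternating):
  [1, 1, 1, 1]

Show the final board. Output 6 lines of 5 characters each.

Answer: .....
.....
.O...
.X...
.O...
.X...

Derivation:
Move 1: X drops in col 1, lands at row 5
Move 2: O drops in col 1, lands at row 4
Move 3: X drops in col 1, lands at row 3
Move 4: O drops in col 1, lands at row 2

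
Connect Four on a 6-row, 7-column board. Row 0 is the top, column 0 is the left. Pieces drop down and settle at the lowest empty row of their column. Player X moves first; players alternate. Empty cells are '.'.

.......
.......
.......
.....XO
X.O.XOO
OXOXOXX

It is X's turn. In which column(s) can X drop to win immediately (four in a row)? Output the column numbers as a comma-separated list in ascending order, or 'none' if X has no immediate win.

Answer: 6

Derivation:
col 0: drop X → no win
col 1: drop X → no win
col 2: drop X → no win
col 3: drop X → no win
col 4: drop X → no win
col 5: drop X → no win
col 6: drop X → WIN!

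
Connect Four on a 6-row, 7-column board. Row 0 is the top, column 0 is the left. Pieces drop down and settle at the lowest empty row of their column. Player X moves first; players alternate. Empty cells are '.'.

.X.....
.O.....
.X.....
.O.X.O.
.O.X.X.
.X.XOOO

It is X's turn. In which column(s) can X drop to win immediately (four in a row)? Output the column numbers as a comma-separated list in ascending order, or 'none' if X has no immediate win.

Answer: 3

Derivation:
col 0: drop X → no win
col 2: drop X → no win
col 3: drop X → WIN!
col 4: drop X → no win
col 5: drop X → no win
col 6: drop X → no win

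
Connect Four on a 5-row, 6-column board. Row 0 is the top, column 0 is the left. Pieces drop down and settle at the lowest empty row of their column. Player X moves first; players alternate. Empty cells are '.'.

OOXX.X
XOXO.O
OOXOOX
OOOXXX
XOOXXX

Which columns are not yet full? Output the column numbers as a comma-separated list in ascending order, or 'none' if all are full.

col 0: top cell = 'O' → FULL
col 1: top cell = 'O' → FULL
col 2: top cell = 'X' → FULL
col 3: top cell = 'X' → FULL
col 4: top cell = '.' → open
col 5: top cell = 'X' → FULL

Answer: 4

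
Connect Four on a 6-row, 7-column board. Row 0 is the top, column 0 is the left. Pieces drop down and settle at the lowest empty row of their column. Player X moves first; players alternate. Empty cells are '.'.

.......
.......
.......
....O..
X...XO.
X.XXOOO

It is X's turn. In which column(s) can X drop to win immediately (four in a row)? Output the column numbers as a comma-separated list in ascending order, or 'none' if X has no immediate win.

col 0: drop X → no win
col 1: drop X → WIN!
col 2: drop X → no win
col 3: drop X → no win
col 4: drop X → no win
col 5: drop X → no win
col 6: drop X → no win

Answer: 1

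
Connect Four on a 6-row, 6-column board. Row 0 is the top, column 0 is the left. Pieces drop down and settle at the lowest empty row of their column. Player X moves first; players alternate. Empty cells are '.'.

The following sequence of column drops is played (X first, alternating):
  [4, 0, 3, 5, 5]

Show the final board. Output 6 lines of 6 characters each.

Move 1: X drops in col 4, lands at row 5
Move 2: O drops in col 0, lands at row 5
Move 3: X drops in col 3, lands at row 5
Move 4: O drops in col 5, lands at row 5
Move 5: X drops in col 5, lands at row 4

Answer: ......
......
......
......
.....X
O..XXO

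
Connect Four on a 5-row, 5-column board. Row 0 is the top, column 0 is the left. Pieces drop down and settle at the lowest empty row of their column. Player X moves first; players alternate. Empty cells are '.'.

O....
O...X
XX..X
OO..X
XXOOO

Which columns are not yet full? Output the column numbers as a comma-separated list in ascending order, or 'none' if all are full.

col 0: top cell = 'O' → FULL
col 1: top cell = '.' → open
col 2: top cell = '.' → open
col 3: top cell = '.' → open
col 4: top cell = '.' → open

Answer: 1,2,3,4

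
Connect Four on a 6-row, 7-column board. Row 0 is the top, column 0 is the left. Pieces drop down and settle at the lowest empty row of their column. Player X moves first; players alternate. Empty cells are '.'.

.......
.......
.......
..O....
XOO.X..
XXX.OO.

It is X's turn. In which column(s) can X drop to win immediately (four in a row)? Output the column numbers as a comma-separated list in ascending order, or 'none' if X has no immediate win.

col 0: drop X → no win
col 1: drop X → no win
col 2: drop X → no win
col 3: drop X → WIN!
col 4: drop X → no win
col 5: drop X → no win
col 6: drop X → no win

Answer: 3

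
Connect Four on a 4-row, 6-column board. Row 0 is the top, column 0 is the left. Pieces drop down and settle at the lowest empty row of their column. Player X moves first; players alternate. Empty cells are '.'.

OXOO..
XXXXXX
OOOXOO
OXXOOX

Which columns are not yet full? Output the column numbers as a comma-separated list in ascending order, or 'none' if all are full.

col 0: top cell = 'O' → FULL
col 1: top cell = 'X' → FULL
col 2: top cell = 'O' → FULL
col 3: top cell = 'O' → FULL
col 4: top cell = '.' → open
col 5: top cell = '.' → open

Answer: 4,5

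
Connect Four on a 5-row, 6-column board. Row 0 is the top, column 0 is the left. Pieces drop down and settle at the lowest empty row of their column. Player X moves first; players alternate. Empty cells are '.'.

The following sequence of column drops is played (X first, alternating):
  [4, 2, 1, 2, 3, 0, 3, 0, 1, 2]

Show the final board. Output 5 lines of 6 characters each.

Move 1: X drops in col 4, lands at row 4
Move 2: O drops in col 2, lands at row 4
Move 3: X drops in col 1, lands at row 4
Move 4: O drops in col 2, lands at row 3
Move 5: X drops in col 3, lands at row 4
Move 6: O drops in col 0, lands at row 4
Move 7: X drops in col 3, lands at row 3
Move 8: O drops in col 0, lands at row 3
Move 9: X drops in col 1, lands at row 3
Move 10: O drops in col 2, lands at row 2

Answer: ......
......
..O...
OXOX..
OXOXX.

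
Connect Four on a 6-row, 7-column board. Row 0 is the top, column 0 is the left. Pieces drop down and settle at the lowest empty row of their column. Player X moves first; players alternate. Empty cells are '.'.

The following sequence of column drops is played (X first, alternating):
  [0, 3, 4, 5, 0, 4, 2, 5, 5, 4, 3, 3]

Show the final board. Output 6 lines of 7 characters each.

Move 1: X drops in col 0, lands at row 5
Move 2: O drops in col 3, lands at row 5
Move 3: X drops in col 4, lands at row 5
Move 4: O drops in col 5, lands at row 5
Move 5: X drops in col 0, lands at row 4
Move 6: O drops in col 4, lands at row 4
Move 7: X drops in col 2, lands at row 5
Move 8: O drops in col 5, lands at row 4
Move 9: X drops in col 5, lands at row 3
Move 10: O drops in col 4, lands at row 3
Move 11: X drops in col 3, lands at row 4
Move 12: O drops in col 3, lands at row 3

Answer: .......
.......
.......
...OOX.
X..XOO.
X.XOXO.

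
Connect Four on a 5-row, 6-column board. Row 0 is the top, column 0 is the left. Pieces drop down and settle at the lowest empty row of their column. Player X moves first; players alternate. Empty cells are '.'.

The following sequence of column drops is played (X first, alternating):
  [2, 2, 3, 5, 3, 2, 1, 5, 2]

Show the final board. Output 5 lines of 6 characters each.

Move 1: X drops in col 2, lands at row 4
Move 2: O drops in col 2, lands at row 3
Move 3: X drops in col 3, lands at row 4
Move 4: O drops in col 5, lands at row 4
Move 5: X drops in col 3, lands at row 3
Move 6: O drops in col 2, lands at row 2
Move 7: X drops in col 1, lands at row 4
Move 8: O drops in col 5, lands at row 3
Move 9: X drops in col 2, lands at row 1

Answer: ......
..X...
..O...
..OX.O
.XXX.O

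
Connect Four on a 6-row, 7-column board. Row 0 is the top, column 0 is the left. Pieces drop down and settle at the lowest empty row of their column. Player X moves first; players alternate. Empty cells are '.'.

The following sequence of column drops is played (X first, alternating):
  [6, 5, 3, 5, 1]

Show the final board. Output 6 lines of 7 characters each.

Answer: .......
.......
.......
.......
.....O.
.X.X.OX

Derivation:
Move 1: X drops in col 6, lands at row 5
Move 2: O drops in col 5, lands at row 5
Move 3: X drops in col 3, lands at row 5
Move 4: O drops in col 5, lands at row 4
Move 5: X drops in col 1, lands at row 5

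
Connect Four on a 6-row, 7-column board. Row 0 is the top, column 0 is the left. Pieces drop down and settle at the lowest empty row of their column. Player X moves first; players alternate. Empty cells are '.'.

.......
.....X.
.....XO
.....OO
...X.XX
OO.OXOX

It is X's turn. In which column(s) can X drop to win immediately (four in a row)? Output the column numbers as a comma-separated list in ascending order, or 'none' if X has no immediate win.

Answer: 4

Derivation:
col 0: drop X → no win
col 1: drop X → no win
col 2: drop X → no win
col 3: drop X → no win
col 4: drop X → WIN!
col 5: drop X → no win
col 6: drop X → no win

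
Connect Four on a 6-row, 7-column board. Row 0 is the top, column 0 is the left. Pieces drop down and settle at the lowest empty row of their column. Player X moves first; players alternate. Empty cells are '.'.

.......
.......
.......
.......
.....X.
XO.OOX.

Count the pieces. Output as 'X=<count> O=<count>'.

X=3 O=3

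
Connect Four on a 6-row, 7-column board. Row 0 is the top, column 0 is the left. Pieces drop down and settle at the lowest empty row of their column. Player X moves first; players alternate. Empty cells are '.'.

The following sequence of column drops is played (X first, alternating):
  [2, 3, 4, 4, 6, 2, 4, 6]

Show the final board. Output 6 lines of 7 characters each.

Answer: .......
.......
.......
....X..
..O.O.O
..XOX.X

Derivation:
Move 1: X drops in col 2, lands at row 5
Move 2: O drops in col 3, lands at row 5
Move 3: X drops in col 4, lands at row 5
Move 4: O drops in col 4, lands at row 4
Move 5: X drops in col 6, lands at row 5
Move 6: O drops in col 2, lands at row 4
Move 7: X drops in col 4, lands at row 3
Move 8: O drops in col 6, lands at row 4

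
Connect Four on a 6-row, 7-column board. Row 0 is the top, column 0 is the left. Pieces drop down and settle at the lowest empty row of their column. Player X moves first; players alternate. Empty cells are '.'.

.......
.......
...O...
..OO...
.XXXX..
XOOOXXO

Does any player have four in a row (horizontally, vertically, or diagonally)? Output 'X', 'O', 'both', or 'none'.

X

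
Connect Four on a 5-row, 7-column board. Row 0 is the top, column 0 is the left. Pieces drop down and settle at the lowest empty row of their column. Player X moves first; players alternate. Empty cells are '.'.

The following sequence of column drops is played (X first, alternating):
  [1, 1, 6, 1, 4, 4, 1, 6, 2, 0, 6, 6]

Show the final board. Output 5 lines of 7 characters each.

Answer: .......
.X....O
.O....X
.O..O.O
OXX.X.X

Derivation:
Move 1: X drops in col 1, lands at row 4
Move 2: O drops in col 1, lands at row 3
Move 3: X drops in col 6, lands at row 4
Move 4: O drops in col 1, lands at row 2
Move 5: X drops in col 4, lands at row 4
Move 6: O drops in col 4, lands at row 3
Move 7: X drops in col 1, lands at row 1
Move 8: O drops in col 6, lands at row 3
Move 9: X drops in col 2, lands at row 4
Move 10: O drops in col 0, lands at row 4
Move 11: X drops in col 6, lands at row 2
Move 12: O drops in col 6, lands at row 1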